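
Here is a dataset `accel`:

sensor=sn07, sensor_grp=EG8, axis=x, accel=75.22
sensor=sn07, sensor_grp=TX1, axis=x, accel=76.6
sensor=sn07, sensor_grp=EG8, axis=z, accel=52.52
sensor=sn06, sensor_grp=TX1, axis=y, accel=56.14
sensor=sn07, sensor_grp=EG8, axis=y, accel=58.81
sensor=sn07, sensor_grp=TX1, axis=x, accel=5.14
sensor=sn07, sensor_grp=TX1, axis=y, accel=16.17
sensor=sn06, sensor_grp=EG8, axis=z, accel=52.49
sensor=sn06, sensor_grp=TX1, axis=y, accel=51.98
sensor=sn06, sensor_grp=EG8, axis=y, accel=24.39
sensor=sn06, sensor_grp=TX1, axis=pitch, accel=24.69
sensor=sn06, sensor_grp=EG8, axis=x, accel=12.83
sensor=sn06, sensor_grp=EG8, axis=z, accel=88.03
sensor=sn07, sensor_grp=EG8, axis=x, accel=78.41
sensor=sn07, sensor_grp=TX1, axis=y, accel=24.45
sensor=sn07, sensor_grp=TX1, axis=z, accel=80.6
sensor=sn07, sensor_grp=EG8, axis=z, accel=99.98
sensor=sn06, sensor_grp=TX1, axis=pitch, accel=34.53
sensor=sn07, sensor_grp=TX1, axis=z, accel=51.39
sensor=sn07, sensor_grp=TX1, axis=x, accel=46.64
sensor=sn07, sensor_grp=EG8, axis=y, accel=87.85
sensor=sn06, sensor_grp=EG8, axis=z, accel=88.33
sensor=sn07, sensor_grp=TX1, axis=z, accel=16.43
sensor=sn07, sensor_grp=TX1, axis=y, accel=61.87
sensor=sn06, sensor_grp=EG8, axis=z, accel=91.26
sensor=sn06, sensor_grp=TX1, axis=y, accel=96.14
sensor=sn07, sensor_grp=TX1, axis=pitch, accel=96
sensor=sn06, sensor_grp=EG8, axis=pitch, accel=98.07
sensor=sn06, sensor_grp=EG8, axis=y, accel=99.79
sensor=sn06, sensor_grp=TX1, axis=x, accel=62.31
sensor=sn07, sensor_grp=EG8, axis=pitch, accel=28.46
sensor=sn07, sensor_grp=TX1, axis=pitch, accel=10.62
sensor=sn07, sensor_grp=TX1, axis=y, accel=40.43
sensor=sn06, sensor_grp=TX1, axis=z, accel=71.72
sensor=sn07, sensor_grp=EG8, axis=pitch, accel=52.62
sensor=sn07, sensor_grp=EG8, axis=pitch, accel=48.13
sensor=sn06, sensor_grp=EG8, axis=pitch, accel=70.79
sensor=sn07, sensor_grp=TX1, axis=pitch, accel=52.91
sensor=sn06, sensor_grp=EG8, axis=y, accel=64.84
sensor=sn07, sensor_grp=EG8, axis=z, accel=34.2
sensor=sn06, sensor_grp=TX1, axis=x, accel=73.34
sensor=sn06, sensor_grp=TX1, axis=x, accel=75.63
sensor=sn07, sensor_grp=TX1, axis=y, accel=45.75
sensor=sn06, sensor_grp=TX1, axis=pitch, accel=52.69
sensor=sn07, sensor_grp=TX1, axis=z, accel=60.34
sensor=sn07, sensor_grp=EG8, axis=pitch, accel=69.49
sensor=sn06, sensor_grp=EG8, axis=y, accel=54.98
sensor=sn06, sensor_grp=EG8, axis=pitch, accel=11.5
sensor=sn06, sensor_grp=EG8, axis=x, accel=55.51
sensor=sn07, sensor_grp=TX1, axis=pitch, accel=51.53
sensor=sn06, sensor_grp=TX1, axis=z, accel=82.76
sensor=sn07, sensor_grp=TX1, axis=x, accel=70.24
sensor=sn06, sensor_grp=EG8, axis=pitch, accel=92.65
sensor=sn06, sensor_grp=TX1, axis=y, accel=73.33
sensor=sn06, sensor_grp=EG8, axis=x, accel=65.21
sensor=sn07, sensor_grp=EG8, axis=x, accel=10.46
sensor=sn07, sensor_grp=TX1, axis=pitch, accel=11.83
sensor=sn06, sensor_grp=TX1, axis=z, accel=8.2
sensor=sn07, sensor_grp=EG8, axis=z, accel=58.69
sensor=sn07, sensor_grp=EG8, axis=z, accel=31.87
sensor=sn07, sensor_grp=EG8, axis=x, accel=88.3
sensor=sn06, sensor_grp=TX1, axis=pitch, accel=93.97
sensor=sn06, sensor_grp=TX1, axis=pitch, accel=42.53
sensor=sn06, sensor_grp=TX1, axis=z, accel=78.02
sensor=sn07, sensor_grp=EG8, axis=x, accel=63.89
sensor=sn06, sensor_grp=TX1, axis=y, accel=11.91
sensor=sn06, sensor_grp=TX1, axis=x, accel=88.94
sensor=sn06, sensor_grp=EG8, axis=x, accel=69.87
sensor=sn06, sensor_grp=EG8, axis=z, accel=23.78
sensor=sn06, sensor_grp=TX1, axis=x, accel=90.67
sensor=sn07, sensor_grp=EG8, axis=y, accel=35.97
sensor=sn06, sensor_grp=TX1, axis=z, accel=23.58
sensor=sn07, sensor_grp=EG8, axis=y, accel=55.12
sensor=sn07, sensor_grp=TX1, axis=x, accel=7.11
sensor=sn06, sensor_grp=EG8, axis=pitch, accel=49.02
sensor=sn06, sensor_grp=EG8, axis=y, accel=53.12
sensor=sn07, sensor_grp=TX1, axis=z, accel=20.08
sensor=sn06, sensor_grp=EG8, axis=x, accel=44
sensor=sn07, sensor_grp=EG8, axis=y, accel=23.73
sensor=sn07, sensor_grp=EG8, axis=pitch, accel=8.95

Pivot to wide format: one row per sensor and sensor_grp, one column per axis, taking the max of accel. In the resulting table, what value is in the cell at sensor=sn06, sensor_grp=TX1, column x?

90.67

Rows with sensor=sn06, sensor_grp=TX1 and axis=x: accel values are 62.31, 73.34, 75.63, 88.94, 90.67.
max(62.31, 73.34, 75.63, 88.94, 90.67) = 90.67.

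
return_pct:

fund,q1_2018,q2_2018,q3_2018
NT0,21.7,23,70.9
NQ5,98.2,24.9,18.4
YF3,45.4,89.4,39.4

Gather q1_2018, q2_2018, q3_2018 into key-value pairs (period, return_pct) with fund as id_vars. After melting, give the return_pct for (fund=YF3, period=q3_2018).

Unpivoting turns each (fund, wide-column) pair into one long row.
The wide cell at row YF3, column q3_2018 holds 39.4, so the long row (YF3, q3_2018) has return_pct=39.4.

39.4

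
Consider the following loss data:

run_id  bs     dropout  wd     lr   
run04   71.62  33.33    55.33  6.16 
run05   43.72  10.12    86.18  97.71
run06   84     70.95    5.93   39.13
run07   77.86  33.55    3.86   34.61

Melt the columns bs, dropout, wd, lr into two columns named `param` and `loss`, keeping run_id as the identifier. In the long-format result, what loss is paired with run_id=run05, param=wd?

86.18

Unpivoting turns each (run_id, wide-column) pair into one long row.
The wide cell at row run05, column wd holds 86.18, so the long row (run05, wd) has loss=86.18.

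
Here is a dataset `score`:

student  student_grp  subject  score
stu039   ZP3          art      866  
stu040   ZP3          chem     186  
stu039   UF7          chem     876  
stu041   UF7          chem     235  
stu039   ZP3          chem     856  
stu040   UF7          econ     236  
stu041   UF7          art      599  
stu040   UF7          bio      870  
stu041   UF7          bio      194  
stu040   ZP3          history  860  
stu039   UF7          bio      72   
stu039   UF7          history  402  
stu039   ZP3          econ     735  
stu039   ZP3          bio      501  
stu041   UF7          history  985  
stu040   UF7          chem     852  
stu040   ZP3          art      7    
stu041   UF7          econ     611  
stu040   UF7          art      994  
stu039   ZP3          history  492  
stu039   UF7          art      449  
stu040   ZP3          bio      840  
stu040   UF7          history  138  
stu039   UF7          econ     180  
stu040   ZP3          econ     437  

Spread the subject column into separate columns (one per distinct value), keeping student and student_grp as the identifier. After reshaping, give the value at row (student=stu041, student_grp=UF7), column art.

Wide layout: rows indexed by student and student_grp, columns are the 5 distinct subject values (art, chem, econ, bio, history).
Cell (student=stu041, student_grp=UF7, subject=art) draws from the long row where student=stu041, student_grp=UF7 and subject=art, which has score=599.

599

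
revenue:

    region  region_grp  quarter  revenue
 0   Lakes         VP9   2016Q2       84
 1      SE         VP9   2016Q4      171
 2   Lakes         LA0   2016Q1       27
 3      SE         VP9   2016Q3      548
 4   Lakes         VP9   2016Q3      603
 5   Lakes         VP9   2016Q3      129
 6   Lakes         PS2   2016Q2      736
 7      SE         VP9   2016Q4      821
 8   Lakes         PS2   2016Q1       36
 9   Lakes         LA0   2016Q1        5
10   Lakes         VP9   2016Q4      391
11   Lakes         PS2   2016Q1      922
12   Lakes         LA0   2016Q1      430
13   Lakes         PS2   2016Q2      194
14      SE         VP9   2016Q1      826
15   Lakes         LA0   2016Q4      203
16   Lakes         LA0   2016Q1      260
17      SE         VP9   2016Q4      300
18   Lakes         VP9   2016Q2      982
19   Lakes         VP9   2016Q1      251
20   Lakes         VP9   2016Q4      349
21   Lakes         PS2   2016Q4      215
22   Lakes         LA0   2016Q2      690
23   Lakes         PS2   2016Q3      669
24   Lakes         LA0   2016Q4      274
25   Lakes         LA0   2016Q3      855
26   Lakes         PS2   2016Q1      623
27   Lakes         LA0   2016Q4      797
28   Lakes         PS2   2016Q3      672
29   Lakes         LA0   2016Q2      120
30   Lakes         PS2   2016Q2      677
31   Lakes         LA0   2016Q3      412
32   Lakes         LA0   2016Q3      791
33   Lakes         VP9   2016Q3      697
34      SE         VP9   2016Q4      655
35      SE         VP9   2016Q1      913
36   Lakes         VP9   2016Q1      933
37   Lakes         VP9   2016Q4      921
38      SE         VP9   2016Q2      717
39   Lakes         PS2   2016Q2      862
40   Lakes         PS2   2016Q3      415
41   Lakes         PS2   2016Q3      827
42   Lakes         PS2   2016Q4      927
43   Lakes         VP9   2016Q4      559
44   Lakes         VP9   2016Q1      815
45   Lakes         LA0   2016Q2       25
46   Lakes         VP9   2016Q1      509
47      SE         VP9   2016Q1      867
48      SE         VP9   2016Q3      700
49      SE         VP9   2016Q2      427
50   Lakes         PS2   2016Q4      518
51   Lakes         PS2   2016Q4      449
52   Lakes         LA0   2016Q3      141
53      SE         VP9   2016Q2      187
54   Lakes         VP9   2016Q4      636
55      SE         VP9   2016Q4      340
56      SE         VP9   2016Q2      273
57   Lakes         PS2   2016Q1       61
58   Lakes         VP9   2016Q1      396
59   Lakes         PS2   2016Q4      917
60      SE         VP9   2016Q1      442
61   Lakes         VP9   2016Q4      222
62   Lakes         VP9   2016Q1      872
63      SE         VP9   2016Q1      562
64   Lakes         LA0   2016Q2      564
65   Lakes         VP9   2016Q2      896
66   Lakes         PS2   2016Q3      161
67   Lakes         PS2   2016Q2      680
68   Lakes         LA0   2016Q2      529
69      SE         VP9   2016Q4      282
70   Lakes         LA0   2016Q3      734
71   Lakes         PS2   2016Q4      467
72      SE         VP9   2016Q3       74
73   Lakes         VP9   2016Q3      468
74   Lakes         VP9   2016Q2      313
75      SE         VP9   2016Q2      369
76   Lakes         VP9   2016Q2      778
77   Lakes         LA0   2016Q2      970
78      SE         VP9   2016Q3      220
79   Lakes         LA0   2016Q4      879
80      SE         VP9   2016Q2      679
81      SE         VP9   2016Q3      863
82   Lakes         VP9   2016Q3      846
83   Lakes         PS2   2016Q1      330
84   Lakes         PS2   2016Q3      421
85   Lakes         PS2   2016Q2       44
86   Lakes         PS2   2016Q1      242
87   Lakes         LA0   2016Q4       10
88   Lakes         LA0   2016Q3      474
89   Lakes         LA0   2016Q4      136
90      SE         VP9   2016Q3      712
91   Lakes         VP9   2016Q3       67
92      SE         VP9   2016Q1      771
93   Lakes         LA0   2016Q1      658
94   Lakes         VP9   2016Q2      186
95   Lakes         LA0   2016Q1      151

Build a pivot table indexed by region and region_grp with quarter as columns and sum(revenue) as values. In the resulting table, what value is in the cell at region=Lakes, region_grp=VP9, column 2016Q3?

Rows with region=Lakes, region_grp=VP9 and quarter=2016Q3: revenue values are 603, 129, 697, 468, 846, 67.
603 + 129 + 697 + 468 + 846 + 67 = 2810.

2810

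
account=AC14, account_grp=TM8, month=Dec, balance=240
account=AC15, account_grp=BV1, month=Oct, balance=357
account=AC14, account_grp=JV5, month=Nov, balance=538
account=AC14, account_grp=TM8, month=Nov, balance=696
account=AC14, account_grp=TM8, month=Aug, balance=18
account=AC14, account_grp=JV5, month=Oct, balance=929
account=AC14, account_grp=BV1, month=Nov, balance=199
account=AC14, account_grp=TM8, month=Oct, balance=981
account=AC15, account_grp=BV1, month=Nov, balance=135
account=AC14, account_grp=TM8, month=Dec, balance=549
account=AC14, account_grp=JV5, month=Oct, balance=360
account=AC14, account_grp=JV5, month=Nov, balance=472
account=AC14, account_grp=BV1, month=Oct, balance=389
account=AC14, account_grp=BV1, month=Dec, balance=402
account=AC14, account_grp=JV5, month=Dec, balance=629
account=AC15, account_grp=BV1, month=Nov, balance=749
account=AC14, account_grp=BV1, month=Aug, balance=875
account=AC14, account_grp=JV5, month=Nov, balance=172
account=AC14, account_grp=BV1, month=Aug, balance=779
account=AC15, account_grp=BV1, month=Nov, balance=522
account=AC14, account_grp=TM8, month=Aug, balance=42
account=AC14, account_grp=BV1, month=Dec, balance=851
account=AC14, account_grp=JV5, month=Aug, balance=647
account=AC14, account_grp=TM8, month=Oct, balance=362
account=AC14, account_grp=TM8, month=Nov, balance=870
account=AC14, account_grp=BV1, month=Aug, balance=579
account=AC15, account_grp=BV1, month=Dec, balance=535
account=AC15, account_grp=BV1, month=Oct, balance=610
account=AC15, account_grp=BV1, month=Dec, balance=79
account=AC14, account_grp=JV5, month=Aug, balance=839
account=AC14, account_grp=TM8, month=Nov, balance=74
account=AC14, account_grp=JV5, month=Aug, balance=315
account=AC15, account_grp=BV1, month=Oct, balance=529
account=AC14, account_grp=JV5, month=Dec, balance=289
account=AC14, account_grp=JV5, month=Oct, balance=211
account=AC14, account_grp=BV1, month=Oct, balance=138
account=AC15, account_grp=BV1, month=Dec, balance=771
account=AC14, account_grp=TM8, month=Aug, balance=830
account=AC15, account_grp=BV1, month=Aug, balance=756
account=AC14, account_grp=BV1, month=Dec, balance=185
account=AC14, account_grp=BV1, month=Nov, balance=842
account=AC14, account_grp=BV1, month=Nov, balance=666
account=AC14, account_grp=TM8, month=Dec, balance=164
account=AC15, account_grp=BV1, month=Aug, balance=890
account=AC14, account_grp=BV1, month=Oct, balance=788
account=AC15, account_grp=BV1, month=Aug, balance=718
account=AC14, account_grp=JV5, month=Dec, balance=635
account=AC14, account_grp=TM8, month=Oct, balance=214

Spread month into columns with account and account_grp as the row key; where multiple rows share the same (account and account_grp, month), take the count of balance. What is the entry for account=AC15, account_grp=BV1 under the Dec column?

Rows with account=AC15, account_grp=BV1 and month=Dec: balance values are 535, 79, 771.
3 rows match — count = 3.

3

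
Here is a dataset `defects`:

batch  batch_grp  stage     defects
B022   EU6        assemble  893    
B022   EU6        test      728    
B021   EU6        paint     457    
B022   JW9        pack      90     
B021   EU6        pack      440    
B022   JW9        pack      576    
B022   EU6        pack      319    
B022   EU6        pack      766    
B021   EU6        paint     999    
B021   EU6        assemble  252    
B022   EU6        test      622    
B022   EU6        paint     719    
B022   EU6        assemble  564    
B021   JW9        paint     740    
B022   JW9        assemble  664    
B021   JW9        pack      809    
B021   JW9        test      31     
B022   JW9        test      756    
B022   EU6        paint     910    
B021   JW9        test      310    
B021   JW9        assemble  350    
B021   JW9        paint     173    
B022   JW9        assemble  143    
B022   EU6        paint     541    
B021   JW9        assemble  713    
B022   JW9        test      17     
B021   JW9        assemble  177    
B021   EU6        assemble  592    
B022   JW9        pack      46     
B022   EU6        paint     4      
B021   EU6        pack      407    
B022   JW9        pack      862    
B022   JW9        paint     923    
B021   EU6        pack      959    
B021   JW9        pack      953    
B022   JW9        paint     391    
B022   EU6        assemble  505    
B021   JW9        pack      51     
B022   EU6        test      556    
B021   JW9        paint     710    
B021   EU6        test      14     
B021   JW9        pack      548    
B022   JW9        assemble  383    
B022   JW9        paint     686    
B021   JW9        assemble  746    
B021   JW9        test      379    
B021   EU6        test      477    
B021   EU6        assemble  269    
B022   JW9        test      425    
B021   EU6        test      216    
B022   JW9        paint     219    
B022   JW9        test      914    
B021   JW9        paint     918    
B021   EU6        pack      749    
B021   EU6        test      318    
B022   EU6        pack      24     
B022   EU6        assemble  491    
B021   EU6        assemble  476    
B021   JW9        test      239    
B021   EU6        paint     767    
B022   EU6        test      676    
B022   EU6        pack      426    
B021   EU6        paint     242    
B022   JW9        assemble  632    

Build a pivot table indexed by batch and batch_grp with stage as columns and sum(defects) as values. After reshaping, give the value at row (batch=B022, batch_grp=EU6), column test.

2582

Rows with batch=B022, batch_grp=EU6 and stage=test: defects values are 728, 622, 556, 676.
728 + 622 + 556 + 676 = 2582.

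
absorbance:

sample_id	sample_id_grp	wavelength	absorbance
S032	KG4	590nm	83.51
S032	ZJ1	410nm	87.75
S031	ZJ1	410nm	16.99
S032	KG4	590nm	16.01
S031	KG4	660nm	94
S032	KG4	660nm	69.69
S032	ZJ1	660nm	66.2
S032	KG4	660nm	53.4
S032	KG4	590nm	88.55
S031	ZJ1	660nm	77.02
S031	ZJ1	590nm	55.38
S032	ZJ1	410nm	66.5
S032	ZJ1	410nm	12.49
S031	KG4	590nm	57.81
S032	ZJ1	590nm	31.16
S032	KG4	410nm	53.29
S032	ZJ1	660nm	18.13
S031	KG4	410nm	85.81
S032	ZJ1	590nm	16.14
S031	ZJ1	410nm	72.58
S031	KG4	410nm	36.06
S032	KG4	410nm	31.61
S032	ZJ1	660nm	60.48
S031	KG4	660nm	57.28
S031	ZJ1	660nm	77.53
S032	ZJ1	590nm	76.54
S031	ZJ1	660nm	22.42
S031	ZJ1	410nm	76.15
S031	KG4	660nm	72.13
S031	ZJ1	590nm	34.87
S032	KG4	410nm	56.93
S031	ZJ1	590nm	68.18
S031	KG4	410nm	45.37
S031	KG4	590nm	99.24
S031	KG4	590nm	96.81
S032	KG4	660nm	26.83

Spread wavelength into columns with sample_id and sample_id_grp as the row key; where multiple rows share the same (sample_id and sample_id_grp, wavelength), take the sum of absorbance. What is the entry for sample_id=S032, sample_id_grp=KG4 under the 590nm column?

188.07

Rows with sample_id=S032, sample_id_grp=KG4 and wavelength=590nm: absorbance values are 83.51, 16.01, 88.55.
83.51 + 16.01 + 88.55 = 188.07.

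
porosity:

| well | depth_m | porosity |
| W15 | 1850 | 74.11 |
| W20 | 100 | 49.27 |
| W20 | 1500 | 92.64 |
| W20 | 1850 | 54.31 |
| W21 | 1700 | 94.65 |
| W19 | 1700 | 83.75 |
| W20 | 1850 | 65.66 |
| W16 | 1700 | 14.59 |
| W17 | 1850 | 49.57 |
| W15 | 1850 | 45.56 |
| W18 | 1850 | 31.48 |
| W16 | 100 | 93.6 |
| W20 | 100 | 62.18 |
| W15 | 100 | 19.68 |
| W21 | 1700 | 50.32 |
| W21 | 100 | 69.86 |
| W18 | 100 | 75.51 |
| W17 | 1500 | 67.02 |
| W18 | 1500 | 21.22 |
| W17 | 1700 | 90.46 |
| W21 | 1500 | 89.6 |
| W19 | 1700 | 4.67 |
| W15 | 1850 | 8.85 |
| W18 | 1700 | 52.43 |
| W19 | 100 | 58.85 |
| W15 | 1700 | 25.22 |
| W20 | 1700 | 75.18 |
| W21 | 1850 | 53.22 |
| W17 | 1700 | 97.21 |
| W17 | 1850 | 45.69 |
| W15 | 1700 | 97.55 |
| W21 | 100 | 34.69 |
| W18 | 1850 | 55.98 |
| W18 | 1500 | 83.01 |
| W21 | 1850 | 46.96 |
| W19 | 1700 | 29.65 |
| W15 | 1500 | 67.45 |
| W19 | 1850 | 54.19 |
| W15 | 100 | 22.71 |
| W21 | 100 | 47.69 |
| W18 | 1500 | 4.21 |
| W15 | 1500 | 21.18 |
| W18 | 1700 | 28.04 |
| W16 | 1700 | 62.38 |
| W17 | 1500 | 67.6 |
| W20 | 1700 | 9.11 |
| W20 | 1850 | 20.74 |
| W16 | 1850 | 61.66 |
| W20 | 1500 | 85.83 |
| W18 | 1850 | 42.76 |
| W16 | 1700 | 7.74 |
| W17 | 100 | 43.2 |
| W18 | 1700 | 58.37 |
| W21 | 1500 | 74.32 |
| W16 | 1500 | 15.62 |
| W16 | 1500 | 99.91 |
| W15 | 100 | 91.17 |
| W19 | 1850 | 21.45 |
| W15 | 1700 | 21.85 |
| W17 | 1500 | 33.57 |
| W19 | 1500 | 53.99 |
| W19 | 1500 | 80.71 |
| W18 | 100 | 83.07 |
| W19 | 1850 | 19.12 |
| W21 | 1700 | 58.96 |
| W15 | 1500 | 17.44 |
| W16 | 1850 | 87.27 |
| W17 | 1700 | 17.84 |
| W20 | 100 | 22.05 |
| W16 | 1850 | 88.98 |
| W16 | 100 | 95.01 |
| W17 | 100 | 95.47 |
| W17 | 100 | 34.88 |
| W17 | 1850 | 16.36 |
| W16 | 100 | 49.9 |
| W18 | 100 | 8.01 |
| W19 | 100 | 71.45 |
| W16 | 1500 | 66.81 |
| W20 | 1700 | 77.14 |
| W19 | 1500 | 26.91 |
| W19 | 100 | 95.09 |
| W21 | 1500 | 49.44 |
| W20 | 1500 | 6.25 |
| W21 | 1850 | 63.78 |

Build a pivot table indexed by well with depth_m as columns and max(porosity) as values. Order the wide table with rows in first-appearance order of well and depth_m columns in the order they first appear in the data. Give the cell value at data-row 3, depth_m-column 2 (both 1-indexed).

69.86

With rows in first-appearance order of well, row 3 is well=W21. depth_m columns in first-appearance order: 1850, 100, 1500, 1700; column 2 is 100.
Long rows with well=W21, depth_m=100: max(69.86, 34.69, 47.69) = 69.86.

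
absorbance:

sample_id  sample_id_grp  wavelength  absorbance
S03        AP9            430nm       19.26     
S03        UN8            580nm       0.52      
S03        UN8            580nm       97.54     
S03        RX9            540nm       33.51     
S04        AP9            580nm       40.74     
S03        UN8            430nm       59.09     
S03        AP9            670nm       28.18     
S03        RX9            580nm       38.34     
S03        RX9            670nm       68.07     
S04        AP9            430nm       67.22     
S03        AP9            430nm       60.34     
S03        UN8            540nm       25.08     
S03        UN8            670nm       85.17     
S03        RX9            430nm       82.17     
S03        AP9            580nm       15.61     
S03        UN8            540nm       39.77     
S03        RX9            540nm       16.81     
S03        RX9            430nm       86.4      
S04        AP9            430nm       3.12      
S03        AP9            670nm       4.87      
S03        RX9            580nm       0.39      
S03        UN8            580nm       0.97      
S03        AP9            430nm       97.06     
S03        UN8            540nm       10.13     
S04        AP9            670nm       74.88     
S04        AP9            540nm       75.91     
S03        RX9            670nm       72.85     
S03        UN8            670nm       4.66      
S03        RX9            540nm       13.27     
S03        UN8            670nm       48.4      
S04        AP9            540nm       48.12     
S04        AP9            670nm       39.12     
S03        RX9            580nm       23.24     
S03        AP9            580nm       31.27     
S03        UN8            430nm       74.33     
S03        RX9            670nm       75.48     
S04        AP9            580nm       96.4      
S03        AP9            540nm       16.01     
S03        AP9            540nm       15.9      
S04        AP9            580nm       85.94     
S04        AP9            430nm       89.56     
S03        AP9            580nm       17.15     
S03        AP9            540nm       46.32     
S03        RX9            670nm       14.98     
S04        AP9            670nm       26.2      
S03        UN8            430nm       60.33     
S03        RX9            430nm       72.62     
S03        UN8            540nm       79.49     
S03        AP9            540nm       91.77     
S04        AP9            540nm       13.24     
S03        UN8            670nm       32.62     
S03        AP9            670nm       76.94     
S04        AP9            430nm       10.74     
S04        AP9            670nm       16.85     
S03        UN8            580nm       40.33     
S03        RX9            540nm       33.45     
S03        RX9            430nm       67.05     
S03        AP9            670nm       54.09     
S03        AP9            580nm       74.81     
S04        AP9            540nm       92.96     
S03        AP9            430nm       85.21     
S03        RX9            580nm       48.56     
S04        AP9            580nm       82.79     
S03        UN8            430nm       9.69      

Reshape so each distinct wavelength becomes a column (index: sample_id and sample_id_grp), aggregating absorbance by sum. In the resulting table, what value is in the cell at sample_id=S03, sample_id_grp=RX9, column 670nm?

231.38

Rows with sample_id=S03, sample_id_grp=RX9 and wavelength=670nm: absorbance values are 68.07, 72.85, 75.48, 14.98.
68.07 + 72.85 + 75.48 + 14.98 = 231.38.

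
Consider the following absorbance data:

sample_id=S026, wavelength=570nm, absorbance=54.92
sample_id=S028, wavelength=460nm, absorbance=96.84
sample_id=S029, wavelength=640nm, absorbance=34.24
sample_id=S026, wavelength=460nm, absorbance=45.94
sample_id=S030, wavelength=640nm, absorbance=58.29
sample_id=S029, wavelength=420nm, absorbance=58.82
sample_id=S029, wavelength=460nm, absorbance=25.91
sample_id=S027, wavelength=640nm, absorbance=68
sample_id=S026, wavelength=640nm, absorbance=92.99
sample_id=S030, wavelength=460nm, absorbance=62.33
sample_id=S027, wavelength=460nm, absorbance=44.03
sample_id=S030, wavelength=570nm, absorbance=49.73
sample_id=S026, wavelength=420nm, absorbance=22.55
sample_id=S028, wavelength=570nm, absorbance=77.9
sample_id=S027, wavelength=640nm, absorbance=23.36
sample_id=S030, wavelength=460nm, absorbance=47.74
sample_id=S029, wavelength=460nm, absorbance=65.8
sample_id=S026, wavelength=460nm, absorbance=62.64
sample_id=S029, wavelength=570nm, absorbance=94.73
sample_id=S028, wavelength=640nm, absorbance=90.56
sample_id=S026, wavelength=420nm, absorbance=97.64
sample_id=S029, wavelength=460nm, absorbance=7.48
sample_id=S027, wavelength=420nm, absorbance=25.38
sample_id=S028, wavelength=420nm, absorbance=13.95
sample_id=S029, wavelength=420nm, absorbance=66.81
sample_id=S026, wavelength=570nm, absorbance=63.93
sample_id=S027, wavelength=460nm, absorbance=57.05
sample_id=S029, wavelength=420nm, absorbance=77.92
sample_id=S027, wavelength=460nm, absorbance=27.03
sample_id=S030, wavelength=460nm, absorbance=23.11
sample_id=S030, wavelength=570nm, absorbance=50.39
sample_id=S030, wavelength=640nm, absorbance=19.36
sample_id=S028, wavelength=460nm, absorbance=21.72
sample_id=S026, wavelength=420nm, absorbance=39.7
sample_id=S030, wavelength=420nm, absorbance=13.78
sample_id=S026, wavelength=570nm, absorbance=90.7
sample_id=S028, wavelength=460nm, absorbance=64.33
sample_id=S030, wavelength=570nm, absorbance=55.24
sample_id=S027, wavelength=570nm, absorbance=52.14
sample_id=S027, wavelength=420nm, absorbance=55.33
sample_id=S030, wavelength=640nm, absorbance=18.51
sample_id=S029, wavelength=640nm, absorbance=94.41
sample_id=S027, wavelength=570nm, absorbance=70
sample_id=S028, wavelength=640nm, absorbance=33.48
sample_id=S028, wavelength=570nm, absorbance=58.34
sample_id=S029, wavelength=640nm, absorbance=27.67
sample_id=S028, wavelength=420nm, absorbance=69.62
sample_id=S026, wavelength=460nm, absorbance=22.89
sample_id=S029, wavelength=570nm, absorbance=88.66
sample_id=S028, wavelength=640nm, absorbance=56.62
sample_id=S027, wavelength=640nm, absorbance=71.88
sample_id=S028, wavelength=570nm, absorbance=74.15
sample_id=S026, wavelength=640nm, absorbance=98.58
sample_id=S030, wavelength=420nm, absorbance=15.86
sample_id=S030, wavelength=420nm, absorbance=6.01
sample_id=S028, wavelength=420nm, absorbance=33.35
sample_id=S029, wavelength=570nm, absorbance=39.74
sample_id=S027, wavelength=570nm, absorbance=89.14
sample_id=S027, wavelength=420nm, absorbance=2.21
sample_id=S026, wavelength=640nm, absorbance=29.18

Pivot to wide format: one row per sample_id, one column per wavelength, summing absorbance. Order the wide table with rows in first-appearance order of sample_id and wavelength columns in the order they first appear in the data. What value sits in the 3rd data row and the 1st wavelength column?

With rows in first-appearance order of sample_id, row 3 is sample_id=S029. wavelength columns in first-appearance order: 570nm, 460nm, 640nm, 420nm; column 1 is 570nm.
Long rows with sample_id=S029, wavelength=570nm: 94.73 + 88.66 + 39.74 = 223.13.

223.13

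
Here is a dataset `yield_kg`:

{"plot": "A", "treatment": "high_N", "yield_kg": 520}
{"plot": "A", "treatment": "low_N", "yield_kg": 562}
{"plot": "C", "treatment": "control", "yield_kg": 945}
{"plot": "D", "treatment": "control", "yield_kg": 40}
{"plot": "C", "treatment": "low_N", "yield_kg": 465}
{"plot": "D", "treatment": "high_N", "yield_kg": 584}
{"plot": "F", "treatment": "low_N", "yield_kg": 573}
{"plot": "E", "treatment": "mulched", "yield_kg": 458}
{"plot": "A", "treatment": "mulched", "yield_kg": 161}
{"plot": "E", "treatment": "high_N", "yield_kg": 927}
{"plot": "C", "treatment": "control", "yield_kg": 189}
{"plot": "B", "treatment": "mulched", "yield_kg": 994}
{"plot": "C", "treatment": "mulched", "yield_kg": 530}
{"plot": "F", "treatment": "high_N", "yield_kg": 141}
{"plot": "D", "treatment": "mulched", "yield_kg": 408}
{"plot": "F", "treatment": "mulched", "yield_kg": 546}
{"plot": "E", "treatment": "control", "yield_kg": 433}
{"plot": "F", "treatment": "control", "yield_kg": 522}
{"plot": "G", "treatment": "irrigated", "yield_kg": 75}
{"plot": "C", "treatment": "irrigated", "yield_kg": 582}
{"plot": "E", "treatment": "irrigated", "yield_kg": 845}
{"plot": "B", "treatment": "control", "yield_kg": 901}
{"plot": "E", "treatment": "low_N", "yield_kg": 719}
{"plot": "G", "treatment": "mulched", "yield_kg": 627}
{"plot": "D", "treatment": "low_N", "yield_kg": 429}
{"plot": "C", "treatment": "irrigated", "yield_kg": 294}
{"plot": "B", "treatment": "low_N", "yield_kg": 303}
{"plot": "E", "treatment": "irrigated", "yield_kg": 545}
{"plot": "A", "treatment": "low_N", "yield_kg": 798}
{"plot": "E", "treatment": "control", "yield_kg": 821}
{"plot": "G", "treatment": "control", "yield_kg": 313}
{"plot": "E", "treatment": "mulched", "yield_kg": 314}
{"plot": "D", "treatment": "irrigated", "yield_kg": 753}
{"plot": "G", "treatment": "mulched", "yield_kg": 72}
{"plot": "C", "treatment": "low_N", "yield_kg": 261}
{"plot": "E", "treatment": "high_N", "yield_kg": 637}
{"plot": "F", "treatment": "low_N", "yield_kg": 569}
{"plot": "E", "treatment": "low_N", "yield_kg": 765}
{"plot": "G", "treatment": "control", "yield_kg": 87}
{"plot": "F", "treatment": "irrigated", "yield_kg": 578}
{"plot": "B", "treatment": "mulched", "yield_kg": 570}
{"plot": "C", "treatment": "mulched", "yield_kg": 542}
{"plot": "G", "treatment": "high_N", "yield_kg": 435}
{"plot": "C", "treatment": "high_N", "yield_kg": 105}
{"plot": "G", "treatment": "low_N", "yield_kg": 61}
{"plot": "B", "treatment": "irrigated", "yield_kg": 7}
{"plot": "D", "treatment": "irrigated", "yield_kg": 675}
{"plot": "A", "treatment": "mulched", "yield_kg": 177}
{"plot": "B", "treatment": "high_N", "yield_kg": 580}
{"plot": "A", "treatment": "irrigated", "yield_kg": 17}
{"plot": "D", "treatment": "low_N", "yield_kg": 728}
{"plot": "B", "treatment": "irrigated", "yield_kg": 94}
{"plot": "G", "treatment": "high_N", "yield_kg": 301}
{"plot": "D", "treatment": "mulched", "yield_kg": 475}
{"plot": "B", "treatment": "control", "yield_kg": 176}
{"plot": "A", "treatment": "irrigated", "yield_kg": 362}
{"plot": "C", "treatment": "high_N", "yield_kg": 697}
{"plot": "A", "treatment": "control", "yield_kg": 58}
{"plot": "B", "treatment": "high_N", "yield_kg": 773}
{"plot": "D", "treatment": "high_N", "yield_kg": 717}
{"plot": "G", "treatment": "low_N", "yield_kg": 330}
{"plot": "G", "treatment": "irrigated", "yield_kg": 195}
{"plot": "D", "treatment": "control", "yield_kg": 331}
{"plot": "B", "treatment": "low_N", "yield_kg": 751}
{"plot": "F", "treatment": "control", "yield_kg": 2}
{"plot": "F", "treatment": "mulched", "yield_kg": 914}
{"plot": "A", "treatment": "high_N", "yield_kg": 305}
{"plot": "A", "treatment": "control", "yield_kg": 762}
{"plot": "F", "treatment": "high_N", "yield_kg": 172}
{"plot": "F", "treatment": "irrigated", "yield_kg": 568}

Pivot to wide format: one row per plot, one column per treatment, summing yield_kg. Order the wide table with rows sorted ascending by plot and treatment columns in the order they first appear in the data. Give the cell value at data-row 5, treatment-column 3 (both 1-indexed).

1254

With rows sorted ascending by plot, row 5 is plot=E. treatment columns in first-appearance order: high_N, low_N, control, mulched, irrigated; column 3 is control.
Long rows with plot=E, treatment=control: 433 + 821 = 1254.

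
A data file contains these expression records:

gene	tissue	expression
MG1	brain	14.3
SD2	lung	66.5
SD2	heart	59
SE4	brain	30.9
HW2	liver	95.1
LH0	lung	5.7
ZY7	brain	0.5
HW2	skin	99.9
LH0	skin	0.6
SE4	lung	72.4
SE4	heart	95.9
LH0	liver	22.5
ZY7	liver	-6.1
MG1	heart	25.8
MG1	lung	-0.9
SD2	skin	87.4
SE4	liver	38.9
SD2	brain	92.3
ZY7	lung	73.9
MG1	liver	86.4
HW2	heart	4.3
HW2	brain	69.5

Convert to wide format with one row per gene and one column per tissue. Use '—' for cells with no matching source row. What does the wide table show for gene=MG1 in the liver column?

The long row with gene=MG1, tissue=liver has expression=86.4.

86.4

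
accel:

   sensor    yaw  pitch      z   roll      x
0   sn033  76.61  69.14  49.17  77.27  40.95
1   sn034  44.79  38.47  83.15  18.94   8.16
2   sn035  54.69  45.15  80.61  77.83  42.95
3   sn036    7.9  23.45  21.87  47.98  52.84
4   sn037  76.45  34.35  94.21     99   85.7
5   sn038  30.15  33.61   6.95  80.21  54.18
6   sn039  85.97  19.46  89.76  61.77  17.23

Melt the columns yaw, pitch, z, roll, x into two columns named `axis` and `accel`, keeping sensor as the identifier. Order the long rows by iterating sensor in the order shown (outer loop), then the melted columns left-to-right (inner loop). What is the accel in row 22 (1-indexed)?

34.35

35 rows total (7 × 5). Row 22: index ⌊(22-1)/5⌋ = 4 into sensor → sn037; (22-1) mod 5 = 1 into the melted columns → pitch.
So row 22 is (sn037, pitch, 34.35); accel = 34.35.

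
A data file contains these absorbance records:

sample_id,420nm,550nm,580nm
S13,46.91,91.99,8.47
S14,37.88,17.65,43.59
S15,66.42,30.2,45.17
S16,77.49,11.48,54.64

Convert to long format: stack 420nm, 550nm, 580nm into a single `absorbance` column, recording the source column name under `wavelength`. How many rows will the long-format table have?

4 sample_id values × 3 melted columns = 12 rows.

12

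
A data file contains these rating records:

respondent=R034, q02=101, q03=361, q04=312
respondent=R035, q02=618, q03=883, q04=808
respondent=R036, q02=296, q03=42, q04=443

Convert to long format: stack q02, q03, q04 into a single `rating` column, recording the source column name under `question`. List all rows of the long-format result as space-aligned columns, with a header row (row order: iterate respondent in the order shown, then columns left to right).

respondent  question  rating
R034        q02       101   
R034        q03       361   
R034        q04       312   
R035        q02       618   
R035        q03       883   
R035        q04       808   
R036        q02       296   
R036        q03       42    
R036        q04       443   

Each (respondent, column) pair becomes one row: 3 × 3 = 9 rows.
For example, (R034, q02) → rating=101.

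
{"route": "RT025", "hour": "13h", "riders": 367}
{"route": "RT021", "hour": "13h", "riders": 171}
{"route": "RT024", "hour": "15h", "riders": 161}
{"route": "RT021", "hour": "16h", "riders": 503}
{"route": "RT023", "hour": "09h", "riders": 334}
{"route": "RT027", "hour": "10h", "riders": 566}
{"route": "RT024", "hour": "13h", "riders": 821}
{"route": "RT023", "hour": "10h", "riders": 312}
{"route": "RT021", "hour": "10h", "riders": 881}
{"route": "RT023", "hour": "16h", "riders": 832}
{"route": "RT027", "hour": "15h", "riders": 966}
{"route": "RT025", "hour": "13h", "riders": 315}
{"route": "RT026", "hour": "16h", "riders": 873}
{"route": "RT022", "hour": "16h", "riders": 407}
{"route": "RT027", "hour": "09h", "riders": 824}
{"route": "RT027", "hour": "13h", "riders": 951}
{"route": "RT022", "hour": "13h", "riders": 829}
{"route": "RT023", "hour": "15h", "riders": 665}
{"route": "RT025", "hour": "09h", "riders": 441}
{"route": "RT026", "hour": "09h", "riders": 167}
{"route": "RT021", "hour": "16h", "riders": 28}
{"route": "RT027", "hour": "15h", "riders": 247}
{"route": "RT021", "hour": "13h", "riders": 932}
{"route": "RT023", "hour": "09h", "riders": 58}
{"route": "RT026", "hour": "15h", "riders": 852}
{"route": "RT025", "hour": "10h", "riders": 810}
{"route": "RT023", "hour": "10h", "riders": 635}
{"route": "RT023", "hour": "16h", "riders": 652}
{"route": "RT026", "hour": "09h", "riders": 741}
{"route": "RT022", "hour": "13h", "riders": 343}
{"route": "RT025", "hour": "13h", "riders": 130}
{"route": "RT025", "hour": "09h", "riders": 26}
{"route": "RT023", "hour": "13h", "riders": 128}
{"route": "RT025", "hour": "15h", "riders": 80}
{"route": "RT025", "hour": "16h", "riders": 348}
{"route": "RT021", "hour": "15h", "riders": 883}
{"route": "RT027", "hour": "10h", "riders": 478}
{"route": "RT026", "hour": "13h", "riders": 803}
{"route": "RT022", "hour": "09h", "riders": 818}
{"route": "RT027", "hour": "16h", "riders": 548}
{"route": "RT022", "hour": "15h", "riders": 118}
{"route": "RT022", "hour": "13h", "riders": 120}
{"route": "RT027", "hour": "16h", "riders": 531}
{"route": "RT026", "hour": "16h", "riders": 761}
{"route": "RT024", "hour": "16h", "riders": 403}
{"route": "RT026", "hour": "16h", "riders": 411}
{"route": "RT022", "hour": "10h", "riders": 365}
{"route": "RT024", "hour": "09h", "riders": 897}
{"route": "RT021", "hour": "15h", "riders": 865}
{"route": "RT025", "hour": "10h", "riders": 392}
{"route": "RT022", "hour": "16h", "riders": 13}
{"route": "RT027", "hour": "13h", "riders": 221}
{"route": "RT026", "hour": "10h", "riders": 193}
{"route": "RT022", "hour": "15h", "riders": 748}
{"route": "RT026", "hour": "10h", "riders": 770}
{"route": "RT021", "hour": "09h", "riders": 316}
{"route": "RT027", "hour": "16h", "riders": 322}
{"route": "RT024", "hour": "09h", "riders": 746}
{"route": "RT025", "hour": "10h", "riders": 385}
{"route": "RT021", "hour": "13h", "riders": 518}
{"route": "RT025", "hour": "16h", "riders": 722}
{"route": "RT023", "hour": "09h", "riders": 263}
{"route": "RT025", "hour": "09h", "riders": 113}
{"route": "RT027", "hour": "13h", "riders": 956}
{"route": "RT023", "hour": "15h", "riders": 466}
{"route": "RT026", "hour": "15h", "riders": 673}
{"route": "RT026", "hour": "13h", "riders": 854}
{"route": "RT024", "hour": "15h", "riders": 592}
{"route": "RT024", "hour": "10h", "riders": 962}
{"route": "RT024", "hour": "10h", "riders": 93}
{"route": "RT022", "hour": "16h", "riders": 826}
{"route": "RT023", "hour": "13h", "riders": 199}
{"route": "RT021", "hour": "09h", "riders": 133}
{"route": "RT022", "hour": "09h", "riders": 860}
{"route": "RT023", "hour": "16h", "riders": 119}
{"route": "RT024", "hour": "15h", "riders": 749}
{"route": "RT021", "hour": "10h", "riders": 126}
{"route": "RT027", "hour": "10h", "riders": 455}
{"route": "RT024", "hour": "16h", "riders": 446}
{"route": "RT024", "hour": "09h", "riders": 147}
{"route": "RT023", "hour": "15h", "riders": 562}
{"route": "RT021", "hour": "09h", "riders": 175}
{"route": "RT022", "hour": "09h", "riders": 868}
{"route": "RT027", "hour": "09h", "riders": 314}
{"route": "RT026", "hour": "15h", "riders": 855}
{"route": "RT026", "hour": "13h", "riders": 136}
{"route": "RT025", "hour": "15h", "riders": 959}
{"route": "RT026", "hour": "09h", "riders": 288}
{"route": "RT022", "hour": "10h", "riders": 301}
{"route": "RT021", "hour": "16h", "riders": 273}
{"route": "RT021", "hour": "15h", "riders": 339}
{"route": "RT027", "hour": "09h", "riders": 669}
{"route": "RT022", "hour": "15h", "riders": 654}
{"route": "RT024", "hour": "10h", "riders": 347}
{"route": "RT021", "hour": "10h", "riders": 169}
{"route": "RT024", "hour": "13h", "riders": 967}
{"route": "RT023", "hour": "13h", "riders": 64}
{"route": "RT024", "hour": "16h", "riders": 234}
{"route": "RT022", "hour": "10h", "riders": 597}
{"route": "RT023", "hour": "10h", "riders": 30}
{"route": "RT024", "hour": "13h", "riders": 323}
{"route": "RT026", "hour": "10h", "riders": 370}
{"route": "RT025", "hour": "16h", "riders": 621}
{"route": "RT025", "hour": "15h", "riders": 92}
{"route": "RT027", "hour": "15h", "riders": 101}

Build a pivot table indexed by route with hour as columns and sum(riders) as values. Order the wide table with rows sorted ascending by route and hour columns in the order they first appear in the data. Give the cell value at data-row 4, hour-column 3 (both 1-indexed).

With rows sorted ascending by route, row 4 is route=RT024. hour columns in first-appearance order: 13h, 15h, 16h, 09h, 10h; column 3 is 16h.
Long rows with route=RT024, hour=16h: 403 + 446 + 234 = 1083.

1083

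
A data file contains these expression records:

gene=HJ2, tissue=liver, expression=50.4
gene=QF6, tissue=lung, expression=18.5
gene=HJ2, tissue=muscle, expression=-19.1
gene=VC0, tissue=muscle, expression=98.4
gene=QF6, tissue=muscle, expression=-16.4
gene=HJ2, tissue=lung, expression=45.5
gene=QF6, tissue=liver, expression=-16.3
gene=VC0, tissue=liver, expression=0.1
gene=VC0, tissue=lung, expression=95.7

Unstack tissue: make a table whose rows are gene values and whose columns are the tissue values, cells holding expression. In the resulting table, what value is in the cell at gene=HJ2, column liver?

50.4

Wide layout: rows indexed by gene, columns are the 3 distinct tissue values (liver, lung, muscle).
Cell (gene=HJ2, tissue=liver) draws from the long row where gene=HJ2 and tissue=liver, which has expression=50.4.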